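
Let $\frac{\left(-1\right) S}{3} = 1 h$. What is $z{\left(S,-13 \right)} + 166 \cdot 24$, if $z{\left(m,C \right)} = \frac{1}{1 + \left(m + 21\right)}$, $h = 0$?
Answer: $\frac{87649}{22} \approx 3984.0$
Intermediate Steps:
$S = 0$ ($S = - 3 \cdot 1 \cdot 0 = \left(-3\right) 0 = 0$)
$z{\left(m,C \right)} = \frac{1}{22 + m}$ ($z{\left(m,C \right)} = \frac{1}{1 + \left(21 + m\right)} = \frac{1}{22 + m}$)
$z{\left(S,-13 \right)} + 166 \cdot 24 = \frac{1}{22 + 0} + 166 \cdot 24 = \frac{1}{22} + 3984 = \frac{87649}{22}$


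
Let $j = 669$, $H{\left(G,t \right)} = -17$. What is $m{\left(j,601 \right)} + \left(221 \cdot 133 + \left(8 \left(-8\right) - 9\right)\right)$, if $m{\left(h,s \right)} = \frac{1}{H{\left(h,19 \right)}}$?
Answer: $\frac{498439}{17} \approx 29320.0$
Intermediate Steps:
$m{\left(h,s \right)} = - \frac{1}{17}$ ($m{\left(h,s \right)} = \frac{1}{-17} = - \frac{1}{17}$)
$m{\left(j,601 \right)} + \left(221 \cdot 133 + \left(8 \left(-8\right) - 9\right)\right) = - \frac{1}{17} + \left(221 \cdot 133 + \left(8 \left(-8\right) - 9\right)\right) = - \frac{1}{17} + \left(29393 - 73\right) = - \frac{1}{17} + 29320 = \frac{498439}{17}$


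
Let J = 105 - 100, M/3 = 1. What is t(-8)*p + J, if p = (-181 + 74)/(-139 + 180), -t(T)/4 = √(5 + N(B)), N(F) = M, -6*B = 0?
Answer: 5 + 856*√2/41 ≈ 34.526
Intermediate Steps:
M = 3 (M = 3*1 = 3)
B = 0 (B = -⅙*0 = 0)
N(F) = 3
t(T) = -8*√2 (t(T) = -4*√(5 + 3) = -8*√2)
p = -107/41 ≈ -2.6098
J = 5
t(-8)*p + J = -8*√2*(-107/41) + 5 = 856*√2/41 + 5 = 5 + 856*√2/41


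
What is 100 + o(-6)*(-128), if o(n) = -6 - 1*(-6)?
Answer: 100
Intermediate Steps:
o(n) = 0 (o(n) = -6 + 6 = 0)
100 + o(-6)*(-128) = 100 + 0*(-128) = 100 + 0 = 100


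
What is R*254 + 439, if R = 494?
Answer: 125915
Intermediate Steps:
R*254 + 439 = 494*254 + 439 = 125476 + 439 = 125915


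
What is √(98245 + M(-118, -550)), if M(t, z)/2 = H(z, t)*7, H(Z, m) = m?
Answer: √96593 ≈ 310.79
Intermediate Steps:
M(t, z) = 14*t (M(t, z) = 2*(t*7) = 2*(7*t) = 14*t)
√(98245 + M(-118, -550)) = √(98245 + 14*(-118)) = √(98245 - 1652) = √96593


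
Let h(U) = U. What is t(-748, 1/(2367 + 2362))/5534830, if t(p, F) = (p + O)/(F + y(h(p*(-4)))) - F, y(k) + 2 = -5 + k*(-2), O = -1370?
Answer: 2366871830/37077651906430933 ≈ 6.3836e-8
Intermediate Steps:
y(k) = -7 - 2*k (y(k) = -2 + (-5 + k*(-2)) = -2 + (-5 - 2*k) = -7 - 2*k)
t(p, F) = -F + (-1370 + p)/(-7 + F + 8*p) (t(p, F) = (p - 1370)/(F + (-7 - 2*p*(-4))) - F = (-1370 + p)/(F + (-7 - (-8)*p)) - F = (-1370 + p)/(F + (-7 + 8*p)) - F = (-1370 + p)/(-7 + F + 8*p) - F = -F + (-1370 + p)/(-7 + F + 8*p))
t(-748, 1/(2367 + 2362))/5534830 = ((1370 + (1/(2367 + 2362))² - 1*(-748) - (7 - 8*(-748))/(2367 + 2362))/(7 - 1/(2367 + 2362) - 8*(-748)))/5534830 = ((1370 + (1/4729)² + 748 - 1*(7 + 5984)/4729)/(7 - 1/4729 + 5984))*(1/5534830) = ((1370 + (1/4729)² + 748 - 1*1/4729*5991)/(7 - 1*1/4729 + 5984))*(1/5534830) = ((1370 + 1/22363441 + 748 - 5991/4729)/(7 - 1/4729 + 5984))*(1/5534830) = ((47337436600/22363441)/(28331438/4729))*(1/5534830) = ((4729/28331438)*(47337436600/22363441))*(1/5534830) = (23668718300/66989685151)*(1/5534830) = 2366871830/37077651906430933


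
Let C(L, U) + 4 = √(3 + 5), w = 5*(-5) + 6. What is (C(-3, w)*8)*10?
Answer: -320 + 160*√2 ≈ -93.726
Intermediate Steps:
w = -19 (w = -25 + 6 = -19)
C(L, U) = -4 + 2*√2 (C(L, U) = -4 + √(3 + 5) = -4 + √8 = -4 + 2*√2)
(C(-3, w)*8)*10 = ((-4 + 2*√2)*8)*10 = (-32 + 16*√2)*10 = -320 + 160*√2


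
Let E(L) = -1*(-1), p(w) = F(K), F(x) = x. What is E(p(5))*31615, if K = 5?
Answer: 31615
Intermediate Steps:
p(w) = 5
E(L) = 1
E(p(5))*31615 = 1*31615 = 31615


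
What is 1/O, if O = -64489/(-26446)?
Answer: 26446/64489 ≈ 0.41009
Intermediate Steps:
O = 64489/26446 (O = -64489*(-1/26446) = 64489/26446 ≈ 2.4385)
1/O = 1/(64489/26446) = 26446/64489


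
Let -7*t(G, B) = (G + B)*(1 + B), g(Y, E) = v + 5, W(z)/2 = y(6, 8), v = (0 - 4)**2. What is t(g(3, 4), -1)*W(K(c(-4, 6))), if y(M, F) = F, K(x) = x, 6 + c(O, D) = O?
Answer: 0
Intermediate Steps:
c(O, D) = -6 + O
v = 16 (v = (-4)**2 = 16)
W(z) = 16 (W(z) = 2*8 = 16)
g(Y, E) = 21 (g(Y, E) = 16 + 5 = 21)
t(G, B) = -(1 + B)*(B + G)/7 (t(G, B) = -(G + B)*(1 + B)/7 = -(B + G)*(1 + B)/7 = -(1 + B)*(B + G)/7)
t(g(3, 4), -1)*W(K(c(-4, 6))) = (-1/7*(-1) - 1/7*21 - 1/7*(-1)**2 - 1/7*(-1)*21)*16 = (1/7 - 3 - 1/7*1 + 3)*16 = (1/7 - 3 - 1/7 + 3)*16 = 0*16 = 0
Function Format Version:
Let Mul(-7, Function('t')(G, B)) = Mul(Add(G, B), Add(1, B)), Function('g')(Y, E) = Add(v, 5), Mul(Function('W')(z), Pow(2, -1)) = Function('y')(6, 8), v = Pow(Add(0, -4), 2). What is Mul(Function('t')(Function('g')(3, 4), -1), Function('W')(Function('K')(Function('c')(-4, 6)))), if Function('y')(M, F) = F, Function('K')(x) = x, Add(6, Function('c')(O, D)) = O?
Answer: 0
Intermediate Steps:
Function('c')(O, D) = Add(-6, O)
v = 16 (v = Pow(-4, 2) = 16)
Function('W')(z) = 16 (Function('W')(z) = Mul(2, 8) = 16)
Function('g')(Y, E) = 21 (Function('g')(Y, E) = Add(16, 5) = 21)
Function('t')(G, B) = Mul(Rational(-1, 7), Add(1, B), Add(B, G)) (Function('t')(G, B) = Mul(Rational(-1, 7), Mul(Add(G, B), Add(1, B))) = Mul(Rational(-1, 7), Mul(Add(B, G), Add(1, B))) = Mul(Rational(-1, 7), Mul(Add(1, B), Add(B, G))) = Mul(Rational(-1, 7), Add(1, B), Add(B, G)))
Mul(Function('t')(Function('g')(3, 4), -1), Function('W')(Function('K')(Function('c')(-4, 6)))) = Mul(Add(Mul(Rational(-1, 7), -1), Mul(Rational(-1, 7), 21), Mul(Rational(-1, 7), Pow(-1, 2)), Mul(Rational(-1, 7), -1, 21)), 16) = Mul(Add(Rational(1, 7), -3, Mul(Rational(-1, 7), 1), 3), 16) = Mul(Add(Rational(1, 7), -3, Rational(-1, 7), 3), 16) = Mul(0, 16) = 0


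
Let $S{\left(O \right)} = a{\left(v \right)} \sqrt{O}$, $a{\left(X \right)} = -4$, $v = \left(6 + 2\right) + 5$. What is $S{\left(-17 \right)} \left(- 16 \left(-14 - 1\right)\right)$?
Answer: $- 960 i \sqrt{17} \approx - 3958.2 i$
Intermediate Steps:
$v = 13$ ($v = 8 + 5 = 13$)
$S{\left(O \right)} = - 4 \sqrt{O}$
$S{\left(-17 \right)} \left(- 16 \left(-14 - 1\right)\right) = - 4 \sqrt{-17} \left(- 16 \left(-14 - 1\right)\right) = - 4 i \sqrt{17} \left(\left(-16\right) \left(-15\right)\right) = - 4 i \sqrt{17} \cdot 240 = - 960 i \sqrt{17}$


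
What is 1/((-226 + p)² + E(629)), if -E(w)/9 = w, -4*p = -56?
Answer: 1/39283 ≈ 2.5456e-5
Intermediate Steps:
p = 14 (p = -¼*(-56) = 14)
E(w) = -9*w
1/((-226 + p)² + E(629)) = 1/((-226 + 14)² - 9*629) = 1/((-212)² - 5661) = 1/(44944 - 5661) = 1/39283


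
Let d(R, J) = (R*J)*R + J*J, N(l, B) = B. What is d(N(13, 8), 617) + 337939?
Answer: 758116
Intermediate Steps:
d(R, J) = J² + J*R² (d(R, J) = (J*R)*R + J² = J*R² + J² = J² + J*R²)
d(N(13, 8), 617) + 337939 = 617*(617 + 8²) + 337939 = 617*(617 + 64) + 337939 = 617*681 + 337939 = 420177 + 337939 = 758116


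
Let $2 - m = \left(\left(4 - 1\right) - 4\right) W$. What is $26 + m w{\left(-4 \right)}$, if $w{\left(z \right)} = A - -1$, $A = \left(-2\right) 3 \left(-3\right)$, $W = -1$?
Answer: $45$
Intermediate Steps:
$m = 1$ ($m = 2 - \left(\left(4 - 1\right) - 4\right) \left(-1\right) = 2 - \left(3 - 4\right) \left(-1\right) = 2 - \left(-1\right) \left(-1\right) = 2 - 1 = 1$)
$A = 18$ ($A = \left(-6\right) \left(-3\right) = 18$)
$w{\left(z \right)} = 19$ ($w{\left(z \right)} = 18 - -1 = 18 + 1 = 19$)
$26 + m w{\left(-4 \right)} = 26 + 1 \cdot 19 = 26 + 19 = 45$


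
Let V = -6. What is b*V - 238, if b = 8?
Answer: -286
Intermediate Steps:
b*V - 238 = 8*(-6) - 238 = -48 - 238 = -286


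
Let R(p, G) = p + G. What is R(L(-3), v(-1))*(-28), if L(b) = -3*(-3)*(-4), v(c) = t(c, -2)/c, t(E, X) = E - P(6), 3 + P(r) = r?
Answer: 896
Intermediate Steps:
P(r) = -3 + r
t(E, X) = -3 + E (t(E, X) = E - (-3 + 6) = E - 1*3 = E - 3 = -3 + E)
v(c) = (-3 + c)/c
L(b) = -36 (L(b) = 9*(-4) = -36)
R(p, G) = G + p
R(L(-3), v(-1))*(-28) = ((-3 - 1)/(-1) - 36)*(-28) = (-1*(-4) - 36)*(-28) = (4 - 36)*(-28) = -32*(-28) = 896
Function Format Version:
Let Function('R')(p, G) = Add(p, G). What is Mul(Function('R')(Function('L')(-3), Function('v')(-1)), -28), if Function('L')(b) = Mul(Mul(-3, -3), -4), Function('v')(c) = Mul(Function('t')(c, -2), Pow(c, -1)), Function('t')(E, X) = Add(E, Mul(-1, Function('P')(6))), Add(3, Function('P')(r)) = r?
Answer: 896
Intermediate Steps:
Function('P')(r) = Add(-3, r)
Function('t')(E, X) = Add(-3, E) (Function('t')(E, X) = Add(E, Mul(-1, Add(-3, 6))) = Add(E, Mul(-1, 3)) = Add(E, -3) = Add(-3, E))
Function('v')(c) = Mul(Pow(c, -1), Add(-3, c)) (Function('v')(c) = Mul(Add(-3, c), Pow(c, -1)) = Mul(Pow(c, -1), Add(-3, c)))
Function('L')(b) = -36 (Function('L')(b) = Mul(9, -4) = -36)
Function('R')(p, G) = Add(G, p)
Mul(Function('R')(Function('L')(-3), Function('v')(-1)), -28) = Mul(Add(Mul(Pow(-1, -1), Add(-3, -1)), -36), -28) = Mul(Add(Mul(-1, -4), -36), -28) = Mul(Add(4, -36), -28) = Mul(-32, -28) = 896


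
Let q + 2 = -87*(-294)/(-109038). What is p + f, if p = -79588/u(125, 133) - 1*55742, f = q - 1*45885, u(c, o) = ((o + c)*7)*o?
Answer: -221812536676282/2182559127 ≈ -1.0163e+5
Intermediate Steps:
q = -40609/18173 (q = -2 - 87*(-294)/(-109038) = -2 + 25578*(-1/109038) = -2 - 4263/18173 = -40609/18173 ≈ -2.2346)
u(c, o) = o*(7*c + 7*o) (u(c, o) = ((c + o)*7)*o = (7*c + 7*o)*o = o*(7*c + 7*o))
f = -833908714/18173 (f = -40609/18173 - 1*45885 = -40609/18173 - 45885 = -833908714/18173 ≈ -45887.)
p = -6694598252/120099 (p = -79588*1/(931*(125 + 133)) - 1*55742 = -79588/(7*133*258) - 55742 = -79588/240198 - 55742 = -79588*1/240198 - 55742 = -39794/120099 - 55742 = -6694598252/120099 ≈ -55742.)
p + f = -6694598252/120099 - 833908714/18173 = -221812536676282/2182559127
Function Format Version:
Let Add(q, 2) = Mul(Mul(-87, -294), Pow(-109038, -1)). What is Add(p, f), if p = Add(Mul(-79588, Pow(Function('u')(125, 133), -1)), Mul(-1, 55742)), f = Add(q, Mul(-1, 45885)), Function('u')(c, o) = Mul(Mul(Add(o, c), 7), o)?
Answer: Rational(-221812536676282, 2182559127) ≈ -1.0163e+5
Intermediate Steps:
q = Rational(-40609, 18173) (q = Add(-2, Mul(Mul(-87, -294), Pow(-109038, -1))) = Add(-2, Mul(25578, Rational(-1, 109038))) = Add(-2, Rational(-4263, 18173)) = Rational(-40609, 18173) ≈ -2.2346)
Function('u')(c, o) = Mul(o, Add(Mul(7, c), Mul(7, o))) (Function('u')(c, o) = Mul(Mul(Add(c, o), 7), o) = Mul(Add(Mul(7, c), Mul(7, o)), o) = Mul(o, Add(Mul(7, c), Mul(7, o))))
f = Rational(-833908714, 18173) (f = Add(Rational(-40609, 18173), Mul(-1, 45885)) = Add(Rational(-40609, 18173), -45885) = Rational(-833908714, 18173) ≈ -45887.)
p = Rational(-6694598252, 120099) (p = Add(Mul(-79588, Pow(Mul(7, 133, Add(125, 133)), -1)), Mul(-1, 55742)) = Add(Mul(-79588, Pow(Mul(7, 133, 258), -1)), -55742) = Add(Mul(-79588, Pow(240198, -1)), -55742) = Add(Mul(-79588, Rational(1, 240198)), -55742) = Add(Rational(-39794, 120099), -55742) = Rational(-6694598252, 120099) ≈ -55742.)
Add(p, f) = Add(Rational(-6694598252, 120099), Rational(-833908714, 18173)) = Rational(-221812536676282, 2182559127)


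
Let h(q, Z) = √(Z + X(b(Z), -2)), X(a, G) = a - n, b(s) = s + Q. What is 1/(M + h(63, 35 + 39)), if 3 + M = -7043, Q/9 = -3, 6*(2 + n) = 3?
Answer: -14092/99291987 - 7*√10/99291987 ≈ -0.00014215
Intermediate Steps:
n = -3/2 (n = -2 + (⅙)*3 = -2 + ½ = -3/2 ≈ -1.5000)
Q = -27 (Q = 9*(-3) = -27)
M = -7046 (M = -3 - 7043 = -7046)
b(s) = -27 + s (b(s) = s - 27 = -27 + s)
X(a, G) = 3/2 + a (X(a, G) = a - 1*(-3/2) = a + 3/2 = 3/2 + a)
h(q, Z) = √(-51/2 + 2*Z) (h(q, Z) = √(Z + (3/2 + (-27 + Z))) = √(Z + (-51/2 + Z)) = √(-51/2 + 2*Z))
1/(M + h(63, 35 + 39)) = 1/(-7046 + √(-102 + 8*(35 + 39))/2) = 1/(-7046 + √(-102 + 8*74)/2) = 1/(-7046 + √(-102 + 592)/2) = 1/(-7046 + √490/2) = 1/(-7046 + (7*√10)/2) = 1/(-7046 + 7*√10/2)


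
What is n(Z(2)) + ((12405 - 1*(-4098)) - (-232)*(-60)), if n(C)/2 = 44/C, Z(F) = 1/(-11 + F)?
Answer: 1791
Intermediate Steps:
n(C) = 88/C (n(C) = 2*(44/C) = 88/C)
n(Z(2)) + ((12405 - 1*(-4098)) - (-232)*(-60)) = 88/(1/(-11 + 2)) + ((12405 - 1*(-4098)) - (-232)*(-60)) = 88/(1/(-9)) + ((12405 + 4098) - 1*13920) = 88/(-⅑) + (16503 - 13920) = 88*(-9) + 2583 = -792 + 2583 = 1791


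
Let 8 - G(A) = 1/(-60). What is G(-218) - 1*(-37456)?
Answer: 2247841/60 ≈ 37464.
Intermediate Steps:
G(A) = 481/60 (G(A) = 8 - 1/(-60) = 8 - 1*(-1/60) = 8 + 1/60 = 481/60)
G(-218) - 1*(-37456) = 481/60 - 1*(-37456) = 481/60 + 37456 = 2247841/60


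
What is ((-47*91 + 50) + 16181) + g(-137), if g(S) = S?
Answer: 11817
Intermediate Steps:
((-47*91 + 50) + 16181) + g(-137) = ((-47*91 + 50) + 16181) - 137 = ((-4277 + 50) + 16181) - 137 = (-4227 + 16181) - 137 = 11954 - 137 = 11817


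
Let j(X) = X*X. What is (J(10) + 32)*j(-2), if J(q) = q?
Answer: 168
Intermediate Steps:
j(X) = X²
(J(10) + 32)*j(-2) = (10 + 32)*(-2)² = 42*4 = 168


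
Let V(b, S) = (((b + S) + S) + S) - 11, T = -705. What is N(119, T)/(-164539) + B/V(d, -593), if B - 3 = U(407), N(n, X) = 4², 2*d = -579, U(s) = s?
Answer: -134988524/684317701 ≈ -0.19726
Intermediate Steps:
d = -579/2 (d = (½)*(-579) = -579/2 ≈ -289.50)
V(b, S) = -11 + b + 3*S (V(b, S) = (((S + b) + S) + S) - 11 = ((b + 2*S) + S) - 11 = (b + 3*S) - 11 = -11 + b + 3*S)
N(n, X) = 16
B = 410 (B = 3 + 407 = 410)
N(119, T)/(-164539) + B/V(d, -593) = 16/(-164539) + 410/(-11 - 579/2 + 3*(-593)) = 16*(-1/164539) + 410/(-11 - 579/2 - 1779) = -16/164539 + 410/(-4159/2) = -16/164539 + 410*(-2/4159) = -16/164539 - 820/4159 = -134988524/684317701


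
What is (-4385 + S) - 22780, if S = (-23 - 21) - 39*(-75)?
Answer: -24284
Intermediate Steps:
S = 2881 (S = -44 + 2925 = 2881)
(-4385 + S) - 22780 = (-4385 + 2881) - 22780 = -1504 - 22780 = -24284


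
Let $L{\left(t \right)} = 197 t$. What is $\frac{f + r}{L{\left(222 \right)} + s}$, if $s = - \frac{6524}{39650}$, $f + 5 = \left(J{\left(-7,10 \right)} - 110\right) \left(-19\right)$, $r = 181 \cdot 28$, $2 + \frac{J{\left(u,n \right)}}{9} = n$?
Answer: $\frac{114687625}{867023288} \approx 0.13228$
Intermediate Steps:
$J{\left(u,n \right)} = -18 + 9 n$
$r = 5068$
$f = 717$ ($f = -5 + \left(\left(-18 + 9 \cdot 10\right) - 110\right) \left(-19\right) = -5 + \left(\left(-18 + 90\right) - 110\right) \left(-19\right) = -5 + \left(72 - 110\right) \left(-19\right) = -5 - -722 = -5 + 722 = 717$)
$s = - \frac{3262}{19825}$ ($s = \left(-6524\right) \frac{1}{39650} = - \frac{3262}{19825} \approx -0.16454$)
$\frac{f + r}{L{\left(222 \right)} + s} = \frac{717 + 5068}{197 \cdot 222 - \frac{3262}{19825}} = \frac{5785}{43734 - \frac{3262}{19825}} = \frac{5785}{\frac{867023288}{19825}} = 5785 \cdot \frac{19825}{867023288} = \frac{114687625}{867023288}$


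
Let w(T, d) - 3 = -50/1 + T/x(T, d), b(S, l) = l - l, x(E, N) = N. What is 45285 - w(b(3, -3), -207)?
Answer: 45332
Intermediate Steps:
b(S, l) = 0
w(T, d) = -47 + T/d (w(T, d) = 3 + (-50/1 + T/d) = 3 + (-50*1 + T/d) = 3 + (-50 + T/d) = -47 + T/d)
45285 - w(b(3, -3), -207) = 45285 - (-47 + 0/(-207)) = 45285 - (-47 + 0*(-1/207)) = 45285 - (-47 + 0) = 45285 - 1*(-47) = 45285 + 47 = 45332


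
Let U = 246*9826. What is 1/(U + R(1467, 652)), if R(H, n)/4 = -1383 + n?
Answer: 1/2414272 ≈ 4.1420e-7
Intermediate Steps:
R(H, n) = -5532 + 4*n (R(H, n) = 4*(-1383 + n) = -5532 + 4*n)
U = 2417196
1/(U + R(1467, 652)) = 1/(2417196 + (-5532 + 4*652)) = 1/(2417196 + (-5532 + 2608)) = 1/(2417196 - 2924) = 1/2414272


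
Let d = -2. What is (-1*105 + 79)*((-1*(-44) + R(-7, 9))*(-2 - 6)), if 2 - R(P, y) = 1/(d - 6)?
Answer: 9594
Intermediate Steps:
R(P, y) = 17/8 (R(P, y) = 2 - 1/(-2 - 6) = 2 - 1/(-8) = 2 - 1*(-1/8) = 2 + 1/8 = 17/8)
(-1*105 + 79)*((-1*(-44) + R(-7, 9))*(-2 - 6)) = (-1*105 + 79)*((-1*(-44) + 17/8)*(-2 - 6)) = (-105 + 79)*((44 + 17/8)*(-8)) = -4797*(-8)/4 = -26*(-369) = 9594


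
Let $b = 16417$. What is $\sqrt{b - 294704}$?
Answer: $i \sqrt{278287} \approx 527.53 i$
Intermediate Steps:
$\sqrt{b - 294704} = \sqrt{16417 - 294704} = \sqrt{-278287} = i \sqrt{278287}$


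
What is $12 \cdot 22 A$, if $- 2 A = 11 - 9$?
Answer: $-264$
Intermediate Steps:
$A = -1$ ($A = - \frac{11 - 9}{2} = \left(- \frac{1}{2}\right) 2 = -1$)
$12 \cdot 22 A = 12 \cdot 22 \left(-1\right) = 264 \left(-1\right) = -264$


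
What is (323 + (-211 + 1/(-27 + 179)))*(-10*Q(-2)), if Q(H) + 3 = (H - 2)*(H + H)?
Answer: -1106625/76 ≈ -14561.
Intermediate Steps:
Q(H) = -3 + 2*H*(-2 + H) (Q(H) = -3 + (H - 2)*(H + H) = -3 + (-2 + H)*(2*H) = -3 + 2*H*(-2 + H))
(323 + (-211 + 1/(-27 + 179)))*(-10*Q(-2)) = (323 + (-211 + 1/(-27 + 179)))*(-10*(-3 - 4*(-2) + 2*(-2)²)) = (323 + (-211 + 1/152))*(-10*(-3 + 8 + 2*4)) = (323 + (-211 + 1/152))*(-10*(-3 + 8 + 8)) = (323 - 32071/152)*(-10*13) = (17025/152)*(-130) = -1106625/76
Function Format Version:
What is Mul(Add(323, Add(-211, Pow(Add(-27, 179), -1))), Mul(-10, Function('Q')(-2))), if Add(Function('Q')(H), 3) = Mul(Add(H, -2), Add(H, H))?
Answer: Rational(-1106625, 76) ≈ -14561.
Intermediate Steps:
Function('Q')(H) = Add(-3, Mul(2, H, Add(-2, H))) (Function('Q')(H) = Add(-3, Mul(Add(H, -2), Add(H, H))) = Add(-3, Mul(Add(-2, H), Mul(2, H))) = Add(-3, Mul(2, H, Add(-2, H))))
Mul(Add(323, Add(-211, Pow(Add(-27, 179), -1))), Mul(-10, Function('Q')(-2))) = Mul(Add(323, Add(-211, Pow(Add(-27, 179), -1))), Mul(-10, Add(-3, Mul(-4, -2), Mul(2, Pow(-2, 2))))) = Mul(Add(323, Add(-211, Pow(152, -1))), Mul(-10, Add(-3, 8, Mul(2, 4)))) = Mul(Add(323, Add(-211, Rational(1, 152))), Mul(-10, Add(-3, 8, 8))) = Mul(Add(323, Rational(-32071, 152)), Mul(-10, 13)) = Mul(Rational(17025, 152), -130) = Rational(-1106625, 76)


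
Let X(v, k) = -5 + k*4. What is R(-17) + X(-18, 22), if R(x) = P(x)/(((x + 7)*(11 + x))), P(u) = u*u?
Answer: 5269/60 ≈ 87.817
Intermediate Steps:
P(u) = u²
X(v, k) = -5 + 4*k
R(x) = x²/((7 + x)*(11 + x)) (R(x) = x²/(((x + 7)*(11 + x))) = x²/(((7 + x)*(11 + x))) = x²*(1/((7 + x)*(11 + x))) = x²/((7 + x)*(11 + x)))
R(-17) + X(-18, 22) = (-17)²/(77 + (-17)² + 18*(-17)) + (-5 + 4*22) = 289/(77 + 289 - 306) + (-5 + 88) = 289/60 + 83 = 5269/60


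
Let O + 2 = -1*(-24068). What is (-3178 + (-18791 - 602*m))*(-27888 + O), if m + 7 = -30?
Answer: -1165710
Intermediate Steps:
m = -37 (m = -7 - 30 = -37)
O = 24066 (O = -2 - 1*(-24068) = -2 + 24068 = 24066)
(-3178 + (-18791 - 602*m))*(-27888 + O) = (-3178 + (-18791 - 602*(-37)))*(-27888 + 24066) = (-3178 + (-18791 - 1*(-22274)))*(-3822) = (-3178 + (-18791 + 22274))*(-3822) = (-3178 + 3483)*(-3822) = 305*(-3822) = -1165710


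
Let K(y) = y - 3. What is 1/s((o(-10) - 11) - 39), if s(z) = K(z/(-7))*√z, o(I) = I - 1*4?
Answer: -7*I/344 ≈ -0.020349*I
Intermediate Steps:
o(I) = -4 + I (o(I) = I - 4 = -4 + I)
K(y) = -3 + y
s(z) = √z*(-3 - z/7) (s(z) = (-3 + z/(-7))*√z = (-3 + z*(-⅐))*√z = (-3 - z/7)*√z = √z*(-3 - z/7))
1/s((o(-10) - 11) - 39) = 1/(√(((-4 - 10) - 11) - 39)*(-21 - (((-4 - 10) - 11) - 39))/7) = 1/(√((-14 - 11) - 39)*(-21 - ((-14 - 11) - 39))/7) = 1/(√(-25 - 39)*(-21 - (-25 - 39))/7) = 1/(√(-64)*(-21 - 1*(-64))/7) = 1/((8*I)*(-21 + 64)/7) = 1/((⅐)*(8*I)*43) = 1/(344*I/7) = -7*I/344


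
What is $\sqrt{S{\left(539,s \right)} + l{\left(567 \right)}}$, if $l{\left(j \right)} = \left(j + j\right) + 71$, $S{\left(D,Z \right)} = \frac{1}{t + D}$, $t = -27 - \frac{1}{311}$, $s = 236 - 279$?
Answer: $\frac{19 \sqrt{84632231886}}{159231} \approx 34.713$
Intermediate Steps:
$s = -43$ ($s = 236 - 279 = -43$)
$t = - \frac{8398}{311}$ ($t = -27 - \frac{1}{311} = - \frac{8398}{311} \approx -27.003$)
$S{\left(D,Z \right)} = \frac{1}{- \frac{8398}{311} + D}$
$l{\left(j \right)} = 71 + 2 j$ ($l{\left(j \right)} = 2 j + 71 = 71 + 2 j$)
$\sqrt{S{\left(539,s \right)} + l{\left(567 \right)}} = \sqrt{\frac{311}{-8398 + 311 \cdot 539} + \left(71 + 2 \cdot 567\right)} = \sqrt{\frac{311}{-8398 + 167629} + \left(71 + 1134\right)} = \sqrt{\frac{311}{159231} + 1205} = \sqrt{\frac{191873666}{159231}} = \frac{19 \sqrt{84632231886}}{159231}$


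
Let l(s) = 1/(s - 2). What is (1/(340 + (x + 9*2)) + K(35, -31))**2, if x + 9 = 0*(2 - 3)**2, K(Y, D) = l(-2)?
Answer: 119025/1948816 ≈ 0.061076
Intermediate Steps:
l(s) = 1/(-2 + s)
K(Y, D) = -1/4 (K(Y, D) = 1/(-2 - 2) = 1/(-4) = -1/4)
x = -9 (x = -9 + 0*(2 - 3)**2 = -9 + 0*(-1)**2 = -9 + 0*1 = -9 + 0 = -9)
(1/(340 + (x + 9*2)) + K(35, -31))**2 = (1/(340 + (-9 + 9*2)) - 1/4)**2 = (1/(340 + (-9 + 18)) - 1/4)**2 = (1/(340 + 9) - 1/4)**2 = (1/349 - 1/4)**2 = (-345/1396)**2 = 119025/1948816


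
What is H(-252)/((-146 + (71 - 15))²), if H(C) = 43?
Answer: 43/8100 ≈ 0.0053086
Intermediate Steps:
H(-252)/((-146 + (71 - 15))²) = 43/((-146 + (71 - 15))²) = 43/((-146 + 56)²) = 43/((-90)²) = 43/8100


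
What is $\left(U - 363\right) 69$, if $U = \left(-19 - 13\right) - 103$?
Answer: $-34362$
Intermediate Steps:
$U = -135$ ($U = -32 - 103 = -135$)
$\left(U - 363\right) 69 = \left(-135 - 363\right) 69 = \left(-498\right) 69 = -34362$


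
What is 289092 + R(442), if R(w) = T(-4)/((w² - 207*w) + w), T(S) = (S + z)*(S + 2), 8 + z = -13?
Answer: 15077882377/52156 ≈ 2.8909e+5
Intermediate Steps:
z = -21 (z = -8 - 13 = -21)
T(S) = (-21 + S)*(2 + S) (T(S) = (S - 21)*(S + 2) = (-21 + S)*(2 + S))
R(w) = 50/(w² - 206*w) (R(w) = (-42 + (-4)² - 19*(-4))/((w² - 207*w) + w) = (-42 + 16 + 76)/(w² - 206*w) = 50/(w² - 206*w))
289092 + R(442) = 289092 + 50/(442*(-206 + 442)) = 289092 + 50*(1/442)/236 = 289092 + 50*(1/442)*(1/236) = 289092 + 25/52156 = 15077882377/52156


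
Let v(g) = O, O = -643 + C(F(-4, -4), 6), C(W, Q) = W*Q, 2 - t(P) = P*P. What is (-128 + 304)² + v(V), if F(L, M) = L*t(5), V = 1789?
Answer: 30885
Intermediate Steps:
t(P) = 2 - P² (t(P) = 2 - P*P = 2 - P²)
F(L, M) = -23*L (F(L, M) = L*(2 - 1*5²) = L*(2 - 1*25) = L*(2 - 25) = L*(-23) = -23*L)
C(W, Q) = Q*W
O = -91 (O = -643 + 6*(-23*(-4)) = -643 + 6*92 = -643 + 552 = -91)
v(g) = -91
(-128 + 304)² + v(V) = (-128 + 304)² - 91 = 176² - 91 = 30976 - 91 = 30885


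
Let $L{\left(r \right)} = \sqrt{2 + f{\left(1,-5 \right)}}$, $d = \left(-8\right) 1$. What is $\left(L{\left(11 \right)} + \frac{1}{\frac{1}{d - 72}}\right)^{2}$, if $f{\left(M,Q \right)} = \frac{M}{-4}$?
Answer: $\frac{\left(160 - \sqrt{7}\right)^{2}}{4} \approx 6190.1$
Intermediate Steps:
$d = -8$
$f{\left(M,Q \right)} = - \frac{M}{4}$ ($f{\left(M,Q \right)} = M \left(- \frac{1}{4}\right) = - \frac{M}{4}$)
$L{\left(r \right)} = \frac{\sqrt{7}}{2}$ ($L{\left(r \right)} = \sqrt{2 - \frac{1}{4}} = \sqrt{\frac{7}{4}} = \frac{\sqrt{7}}{2}$)
$\left(L{\left(11 \right)} + \frac{1}{\frac{1}{d - 72}}\right)^{2} = \left(\frac{\sqrt{7}}{2} + \frac{1}{\frac{1}{-8 - 72}}\right)^{2} = \left(\frac{\sqrt{7}}{2} + \frac{1}{\frac{1}{-80}}\right)^{2} = \left(\frac{\sqrt{7}}{2} + \frac{1}{- \frac{1}{80}}\right)^{2} = \left(\frac{\sqrt{7}}{2} - 80\right)^{2} = \left(-80 + \frac{\sqrt{7}}{2}\right)^{2}$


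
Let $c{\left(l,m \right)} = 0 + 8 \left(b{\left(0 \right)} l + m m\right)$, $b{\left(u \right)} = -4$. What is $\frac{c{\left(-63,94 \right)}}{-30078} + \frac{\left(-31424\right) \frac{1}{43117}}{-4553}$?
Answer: $- \frac{7135850369216}{2952331671339} \approx -2.417$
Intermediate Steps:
$c{\left(l,m \right)} = - 32 l + 8 m^{2}$ ($c{\left(l,m \right)} = 0 + 8 \left(- 4 l + m m\right) = 0 + 8 \left(- 4 l + m^{2}\right) = 0 + 8 \left(m^{2} - 4 l\right) = 0 - \left(- 8 m^{2} + 32 l\right) = - 32 l + 8 m^{2}$)
$\frac{c{\left(-63,94 \right)}}{-30078} + \frac{\left(-31424\right) \frac{1}{43117}}{-4553} = \frac{\left(-32\right) \left(-63\right) + 8 \cdot 94^{2}}{-30078} + \frac{\left(-31424\right) \frac{1}{43117}}{-4553} = \left(2016 + 8 \cdot 8836\right) \left(- \frac{1}{30078}\right) + \left(-31424\right) \frac{1}{43117} \left(- \frac{1}{4553}\right) = \left(2016 + 70688\right) \left(- \frac{1}{30078}\right) - - \frac{31424}{196311701} = 72704 \left(- \frac{1}{30078}\right) + \frac{31424}{196311701} = - \frac{36352}{15039} + \frac{31424}{196311701} = - \frac{7135850369216}{2952331671339}$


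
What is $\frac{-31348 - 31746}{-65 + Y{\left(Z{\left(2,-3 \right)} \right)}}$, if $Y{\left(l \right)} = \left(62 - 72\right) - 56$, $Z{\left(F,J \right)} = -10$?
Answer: $\frac{63094}{131} \approx 481.63$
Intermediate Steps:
$Y{\left(l \right)} = -66$ ($Y{\left(l \right)} = -10 - 56 = -66$)
$\frac{-31348 - 31746}{-65 + Y{\left(Z{\left(2,-3 \right)} \right)}} = \frac{-31348 - 31746}{-65 - 66} = - \frac{63094}{-131} = \left(-63094\right) \left(- \frac{1}{131}\right) = \frac{63094}{131}$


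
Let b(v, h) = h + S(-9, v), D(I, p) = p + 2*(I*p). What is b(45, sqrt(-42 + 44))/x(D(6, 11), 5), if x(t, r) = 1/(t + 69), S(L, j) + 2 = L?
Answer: -2332 + 212*sqrt(2) ≈ -2032.2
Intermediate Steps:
S(L, j) = -2 + L
D(I, p) = p + 2*I*p
x(t, r) = 1/(69 + t)
b(v, h) = -11 + h (b(v, h) = h + (-2 - 9) = h - 11 = -11 + h)
b(45, sqrt(-42 + 44))/x(D(6, 11), 5) = (-11 + sqrt(-42 + 44))/(1/(69 + 11*(1 + 2*6))) = (-11 + sqrt(2))/(1/(69 + 11*(1 + 12))) = (-11 + sqrt(2))/(1/(69 + 11*13)) = (-11 + sqrt(2))/(1/(69 + 143)) = (-11 + sqrt(2))/(1/212) = (-11 + sqrt(2))*212 = -2332 + 212*sqrt(2)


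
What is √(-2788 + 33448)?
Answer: 2*√7665 ≈ 175.10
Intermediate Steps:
√(-2788 + 33448) = √30660 = 2*√7665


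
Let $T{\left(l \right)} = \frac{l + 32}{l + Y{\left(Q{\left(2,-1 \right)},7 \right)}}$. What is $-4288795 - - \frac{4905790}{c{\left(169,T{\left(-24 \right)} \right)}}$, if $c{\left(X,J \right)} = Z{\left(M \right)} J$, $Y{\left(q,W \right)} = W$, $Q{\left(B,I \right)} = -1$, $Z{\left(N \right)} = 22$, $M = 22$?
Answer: $- \frac{419113175}{88} \approx -4.7626 \cdot 10^{6}$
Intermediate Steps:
$T{\left(l \right)} = \frac{32 + l}{7 + l}$ ($T{\left(l \right)} = \frac{l + 32}{l + 7} = \frac{32 + l}{7 + l}$)
$c{\left(X,J \right)} = 22 J$
$-4288795 - - \frac{4905790}{c{\left(169,T{\left(-24 \right)} \right)}} = -4288795 - - \frac{4905790}{22 \frac{32 - 24}{7 - 24}} = -4288795 - - \frac{4905790}{22 \frac{1}{-17} \cdot 8} = -4288795 - - \frac{4905790}{22 \left(\left(- \frac{1}{17}\right) 8\right)} = -4288795 - - \frac{4905790}{22 \left(- \frac{8}{17}\right)} = -4288795 - - \frac{4905790}{- \frac{176}{17}} = -4288795 - \left(-4905790\right) \left(- \frac{17}{176}\right) = -4288795 - \frac{41699215}{88} = - \frac{419113175}{88}$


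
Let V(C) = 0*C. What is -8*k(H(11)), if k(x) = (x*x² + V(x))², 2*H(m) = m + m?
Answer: -14172488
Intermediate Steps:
V(C) = 0
H(m) = m (H(m) = (m + m)/2 = (2*m)/2 = m)
k(x) = x⁶ (k(x) = (x*x² + 0)² = (x³ + 0)² = (x³)² = x⁶)
-8*k(H(11)) = -8*11⁶ = -8*1771561 = -14172488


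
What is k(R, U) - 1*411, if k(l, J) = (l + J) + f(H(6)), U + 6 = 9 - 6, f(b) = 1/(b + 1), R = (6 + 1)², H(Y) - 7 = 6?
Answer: -5109/14 ≈ -364.93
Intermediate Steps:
H(Y) = 13 (H(Y) = 7 + 6 = 13)
R = 49 (R = 7² = 49)
f(b) = 1/(1 + b)
U = -3 (U = -6 + (9 - 6) = -6 + 3 = -3)
k(l, J) = 1/14 + J + l (k(l, J) = (l + J) + 1/(1 + 13) = (J + l) + 1/14 = 1/14 + J + l)
k(R, U) - 1*411 = (1/14 - 3 + 49) - 1*411 = 645/14 - 411 = -5109/14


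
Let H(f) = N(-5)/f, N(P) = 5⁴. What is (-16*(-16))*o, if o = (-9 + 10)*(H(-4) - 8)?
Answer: -42048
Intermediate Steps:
N(P) = 625
H(f) = 625/f
o = -657/4 (o = (-9 + 10)*(625/(-4) - 8) = 1*(625*(-¼) - 8) = 1*(-625/4 - 8) = 1*(-657/4) = -657/4 ≈ -164.25)
(-16*(-16))*o = -16*(-16)*(-657/4) = 256*(-657/4) = -42048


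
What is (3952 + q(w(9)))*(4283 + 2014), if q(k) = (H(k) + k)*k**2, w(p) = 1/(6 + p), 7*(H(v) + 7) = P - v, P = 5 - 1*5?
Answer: 21774855981/875 ≈ 2.4886e+7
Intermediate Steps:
P = 0 (P = 5 - 5 = 0)
H(v) = -7 - v/7 (H(v) = -7 + (0 - v)/7 = -7 + (-v)/7 = -7 - v/7)
q(k) = k**2*(-7 + 6*k/7) (q(k) = ((-7 - k/7) + k)*k**2 = (-7 + 6*k/7)*k**2 = k**2*(-7 + 6*k/7))
(3952 + q(w(9)))*(4283 + 2014) = (3952 + (1/(6 + 9))**2*(-49 + 6/(6 + 9))/7)*(4283 + 2014) = (3952 + (1/15)**2*(-49 + 6/15)/7)*6297 = (3952 + (1/15)**2*(-49 + 6*(1/15))/7)*6297 = (3952 + (1/7)*(1/225)*(-49 + 2/5))*6297 = (3952 + (1/7)*(1/225)*(-243/5))*6297 = (3952 - 27/875)*6297 = (3457973/875)*6297 = 21774855981/875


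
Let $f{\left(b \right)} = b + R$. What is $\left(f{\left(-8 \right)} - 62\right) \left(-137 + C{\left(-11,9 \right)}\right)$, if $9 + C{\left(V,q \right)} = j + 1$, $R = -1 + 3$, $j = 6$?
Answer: $9452$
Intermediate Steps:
$R = 2$
$f{\left(b \right)} = 2 + b$ ($f{\left(b \right)} = b + 2 = 2 + b$)
$C{\left(V,q \right)} = -2$ ($C{\left(V,q \right)} = -9 + \left(6 + 1\right) = -9 + 7 = -2$)
$\left(f{\left(-8 \right)} - 62\right) \left(-137 + C{\left(-11,9 \right)}\right) = \left(\left(2 - 8\right) - 62\right) \left(-137 - 2\right) = \left(-6 - 62\right) \left(-139\right) = \left(-68\right) \left(-139\right) = 9452$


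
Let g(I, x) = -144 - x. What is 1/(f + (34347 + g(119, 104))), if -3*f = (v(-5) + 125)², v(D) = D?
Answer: 1/29299 ≈ 3.4131e-5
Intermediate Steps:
f = -4800 (f = -(-5 + 125)²/3 = -⅓*120² = -⅓*14400 = -4800)
1/(f + (34347 + g(119, 104))) = 1/(-4800 + (34347 + (-144 - 1*104))) = 1/(-4800 + (34347 + (-144 - 104))) = 1/(-4800 + (34347 - 248)) = 1/(-4800 + 34099) = 1/29299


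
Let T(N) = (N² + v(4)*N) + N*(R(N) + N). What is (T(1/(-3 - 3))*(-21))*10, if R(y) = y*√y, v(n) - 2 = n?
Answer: 595/3 - 35*I*√6/36 ≈ 198.33 - 2.3814*I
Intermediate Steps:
v(n) = 2 + n
R(y) = y^(3/2)
T(N) = N² + 6*N + N*(N + N^(3/2)) (T(N) = (N² + (2 + 4)*N) + N*(N^(3/2) + N) = (N² + 6*N) + N*(N + N^(3/2)) = N² + 6*N + N*(N + N^(3/2)))
(T(1/(-3 - 3))*(-21))*10 = (((6 + (1/(-3 - 3))^(3/2) + 2/(-3 - 3))/(-3 - 3))*(-21))*10 = (((6 + (1/(-6))^(3/2) + 2/(-6))/(-6))*(-21))*10 = (-(6 + (-⅙)^(3/2) + 2*(-⅙))/6*(-21))*10 = (-(6 - I*√6/36 - ⅓)/6*(-21))*10 = (-(17/3 - I*√6/36)/6*(-21))*10 = ((-17/18 + I*√6/216)*(-21))*10 = (119/6 - 7*I*√6/72)*10 = 595/3 - 35*I*√6/36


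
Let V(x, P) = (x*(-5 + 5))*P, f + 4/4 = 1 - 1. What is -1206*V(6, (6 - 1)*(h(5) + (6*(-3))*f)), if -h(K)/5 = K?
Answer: 0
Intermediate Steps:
f = -1 (f = -1 + (1 - 1) = -1 + 0 = -1)
h(K) = -5*K
V(x, P) = 0 (V(x, P) = (x*0)*P = 0*P = 0)
-1206*V(6, (6 - 1)*(h(5) + (6*(-3))*f)) = -1206*0 = -1*0 = 0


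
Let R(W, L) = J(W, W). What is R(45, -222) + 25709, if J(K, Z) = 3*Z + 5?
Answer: 25849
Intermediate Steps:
J(K, Z) = 5 + 3*Z
R(W, L) = 5 + 3*W
R(45, -222) + 25709 = (5 + 3*45) + 25709 = (5 + 135) + 25709 = 140 + 25709 = 25849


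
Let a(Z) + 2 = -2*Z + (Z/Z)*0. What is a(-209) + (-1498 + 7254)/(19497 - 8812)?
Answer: 4450716/10685 ≈ 416.54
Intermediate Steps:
a(Z) = -2 - 2*Z (a(Z) = -2 + (-2*Z + (Z/Z)*0) = -2 + (-2*Z + 1*0) = -2 + (-2*Z + 0) = -2 - 2*Z)
a(-209) + (-1498 + 7254)/(19497 - 8812) = (-2 - 2*(-209)) + (-1498 + 7254)/(19497 - 8812) = (-2 + 418) + 5756/10685 = 416 + 5756*(1/10685) = 416 + 5756/10685 = 4450716/10685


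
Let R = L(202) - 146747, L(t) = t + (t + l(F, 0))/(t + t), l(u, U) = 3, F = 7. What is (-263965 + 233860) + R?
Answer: -71366395/404 ≈ -1.7665e+5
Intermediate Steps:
L(t) = t + (3 + t)/(2*t) (L(t) = t + (t + 3)/(t + t) = t + (3 + t)/((2*t)) = t + (3 + t)*(1/(2*t)) = t + (3 + t)/(2*t))
R = -59203975/404 (R = (½ + 202 + (3/2)/202) - 146747 = (½ + 202 + (3/2)*(1/202)) - 146747 = (½ + 202 + 3/404) - 146747 = 81813/404 - 146747 = -59203975/404 ≈ -1.4654e+5)
(-263965 + 233860) + R = (-263965 + 233860) - 59203975/404 = -30105 - 59203975/404 = -71366395/404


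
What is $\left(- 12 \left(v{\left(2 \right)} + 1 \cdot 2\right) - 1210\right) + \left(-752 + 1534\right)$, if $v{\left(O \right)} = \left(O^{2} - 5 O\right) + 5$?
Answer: $-440$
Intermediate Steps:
$v{\left(O \right)} = 5 + O^{2} - 5 O$
$\left(- 12 \left(v{\left(2 \right)} + 1 \cdot 2\right) - 1210\right) + \left(-752 + 1534\right) = \left(- 12 \left(\left(5 + 2^{2} - 10\right) + 1 \cdot 2\right) - 1210\right) + \left(-752 + 1534\right) = \left(- 12 \left(\left(5 + 4 - 10\right) + 2\right) - 1210\right) + 782 = \left(- 12 \left(-1 + 2\right) - 1210\right) + 782 = \left(\left(-12\right) 1 - 1210\right) + 782 = \left(-12 - 1210\right) + 782 = -1222 + 782 = -440$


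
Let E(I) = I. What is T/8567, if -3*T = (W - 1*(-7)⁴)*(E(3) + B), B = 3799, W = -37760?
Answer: 50897374/8567 ≈ 5941.1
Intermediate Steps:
T = 50897374 (T = -(-37760 - 1*(-7)⁴)*(3 + 3799)/3 = -(-37760 - 1*2401)*3802/3 = -(-37760 - 2401)*3802/3 = -(-13387)*3802 = -⅓*(-152692122) = 50897374)
T/8567 = 50897374/8567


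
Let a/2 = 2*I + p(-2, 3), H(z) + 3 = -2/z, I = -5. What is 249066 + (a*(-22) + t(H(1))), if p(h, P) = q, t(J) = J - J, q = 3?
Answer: 249374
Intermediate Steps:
H(z) = -3 - 2/z
t(J) = 0
p(h, P) = 3
a = -14 (a = 2*(2*(-5) + 3) = 2*(-10 + 3) = 2*(-7) = -14)
249066 + (a*(-22) + t(H(1))) = 249066 + (-14*(-22) + 0) = 249066 + (308 + 0) = 249066 + 308 = 249374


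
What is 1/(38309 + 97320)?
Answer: 1/135629 ≈ 7.3731e-6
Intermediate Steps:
1/(38309 + 97320) = 1/135629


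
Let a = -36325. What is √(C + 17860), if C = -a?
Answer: √54185 ≈ 232.78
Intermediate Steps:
C = 36325 (C = -1*(-36325) = 36325)
√(C + 17860) = √(36325 + 17860) = √54185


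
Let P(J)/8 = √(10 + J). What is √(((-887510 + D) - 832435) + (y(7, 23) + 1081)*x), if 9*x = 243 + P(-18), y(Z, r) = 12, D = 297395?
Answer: √(-12537351 + 17488*I*√2)/3 ≈ 1.1641 + 1180.3*I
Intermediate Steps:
P(J) = 8*√(10 + J)
x = 27 + 16*I*√2/9 (x = (243 + 8*√(10 - 18))/9 = (243 + 8*√(-8))/9 = (243 + 8*(2*I*√2))/9 = (243 + 16*I*√2)/9 = 27 + 16*I*√2/9 ≈ 27.0 + 2.5142*I)
√(((-887510 + D) - 832435) + (y(7, 23) + 1081)*x) = √(((-887510 + 297395) - 832435) + (12 + 1081)*(27 + 16*I*√2/9)) = √((-590115 - 832435) + 1093*(27 + 16*I*√2/9)) = √(-1422550 + (29511 + 17488*I*√2/9)) = √(-1393039 + 17488*I*√2/9)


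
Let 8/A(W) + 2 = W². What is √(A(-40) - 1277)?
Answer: I*√815234881/799 ≈ 35.735*I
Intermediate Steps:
A(W) = 8/(-2 + W²)
√(A(-40) - 1277) = √(8/(-2 + (-40)²) - 1277) = √(8/(-2 + 1600) - 1277) = √(8/1598 - 1277) = √(8*(1/1598) - 1277) = √(4/799 - 1277) = √(-1020319/799) = I*√815234881/799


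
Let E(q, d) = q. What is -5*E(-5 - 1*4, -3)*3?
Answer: 135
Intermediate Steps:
-5*E(-5 - 1*4, -3)*3 = -5*(-5 - 1*4)*3 = -5*(-5 - 4)*3 = -5*(-9)*3 = 45*3 = 135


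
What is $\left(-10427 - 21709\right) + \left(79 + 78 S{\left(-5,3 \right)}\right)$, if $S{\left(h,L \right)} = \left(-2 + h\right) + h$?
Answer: $-32993$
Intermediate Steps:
$S{\left(h,L \right)} = -2 + 2 h$
$\left(-10427 - 21709\right) + \left(79 + 78 S{\left(-5,3 \right)}\right) = \left(-10427 - 21709\right) + \left(79 + 78 \left(-2 + 2 \left(-5\right)\right)\right) = -32136 + \left(79 + 78 \left(-2 - 10\right)\right) = -32136 + \left(79 + 78 \left(-12\right)\right) = -32136 + \left(79 - 936\right) = -32136 - 857 = -32993$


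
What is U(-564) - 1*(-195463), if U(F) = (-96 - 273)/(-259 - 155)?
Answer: 8991339/46 ≈ 1.9546e+5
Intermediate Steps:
U(F) = 41/46 (U(F) = -369/(-414) = -369*(-1/414) = 41/46)
U(-564) - 1*(-195463) = 41/46 - 1*(-195463) = 41/46 + 195463 = 8991339/46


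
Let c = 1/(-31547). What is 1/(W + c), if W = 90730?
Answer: 31547/2862259309 ≈ 1.1022e-5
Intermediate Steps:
c = -1/31547 ≈ -3.1699e-5
1/(W + c) = 1/(90730 - 1/31547) = 1/(2862259309/31547) = 31547/2862259309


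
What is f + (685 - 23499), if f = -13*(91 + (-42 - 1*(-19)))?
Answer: -23698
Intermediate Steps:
f = -884 (f = -13*(91 + (-42 + 19)) = -13*(91 - 23) = -13*68 = -884)
f + (685 - 23499) = -884 + (685 - 23499) = -884 - 22814 = -23698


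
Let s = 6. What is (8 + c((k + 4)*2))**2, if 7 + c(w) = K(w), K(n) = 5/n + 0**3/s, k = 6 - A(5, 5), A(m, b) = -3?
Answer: 961/676 ≈ 1.4216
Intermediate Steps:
k = 9 (k = 6 - 1*(-3) = 6 + 3 = 9)
K(n) = 5/n (K(n) = 5/n + 0**3/6 = 5/n + 0*(1/6) = 5/n + 0 = 5/n)
c(w) = -7 + 5/w
(8 + c((k + 4)*2))**2 = (8 + (-7 + 5/(((9 + 4)*2))))**2 = (8 + (-7 + 5/((13*2))))**2 = (8 + (-7 + 5/26))**2 = (8 - 177/26)**2 = (31/26)**2 = 961/676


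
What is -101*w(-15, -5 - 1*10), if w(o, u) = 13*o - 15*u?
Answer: -3030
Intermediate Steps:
w(o, u) = -15*u + 13*o
-101*w(-15, -5 - 1*10) = -101*(-15*(-5 - 1*10) + 13*(-15)) = -101*(-15*(-5 - 10) - 195) = -101*(-15*(-15) - 195) = -101*(225 - 195) = -101*30 = -3030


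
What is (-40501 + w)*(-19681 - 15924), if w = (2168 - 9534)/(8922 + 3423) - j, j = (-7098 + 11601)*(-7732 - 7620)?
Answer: -6073576020205189/2469 ≈ -2.4599e+12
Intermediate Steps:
j = -69130056 (j = 4503*(-15352) = -69130056)
w = 853410533954/12345 (w = (2168 - 9534)/(8922 + 3423) - 1*(-69130056) = -7366/12345 + 69130056 = 853410533954/12345 ≈ 6.9130e+7)
(-40501 + w)*(-19681 - 15924) = (-40501 + 853410533954/12345)*(-19681 - 15924) = (852910549109/12345)*(-35605) = -6073576020205189/2469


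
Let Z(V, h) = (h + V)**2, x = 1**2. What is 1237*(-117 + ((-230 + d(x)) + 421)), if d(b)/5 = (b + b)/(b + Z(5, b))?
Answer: 3399276/37 ≈ 91872.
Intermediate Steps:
x = 1
Z(V, h) = (V + h)**2
d(b) = 10*b/(b + (5 + b)**2) (d(b) = 5*((b + b)/(b + (5 + b)**2)) = 5*((2*b)/(b + (5 + b)**2)) = 5*(2*b/(b + (5 + b)**2)) = 10*b/(b + (5 + b)**2))
1237*(-117 + ((-230 + d(x)) + 421)) = 1237*(-117 + ((-230 + 10*1/(1 + (5 + 1)**2)) + 421)) = 1237*(-117 + ((-230 + 10*1/(1 + 6**2)) + 421)) = 1237*(-117 + ((-230 + 10*1/(1 + 36)) + 421)) = 1237*(-117 + ((-230 + 10*1/37) + 421)) = 1237*(-117 + ((-230 + 10*1*(1/37)) + 421)) = 1237*(-117 + ((-230 + 10/37) + 421)) = 1237*(-117 + (-8500/37 + 421)) = 1237*(-117 + 7077/37) = 1237*(2748/37) = 3399276/37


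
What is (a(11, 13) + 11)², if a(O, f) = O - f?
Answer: 81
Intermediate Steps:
(a(11, 13) + 11)² = ((11 - 1*13) + 11)² = ((11 - 13) + 11)² = (-2 + 11)² = 9² = 81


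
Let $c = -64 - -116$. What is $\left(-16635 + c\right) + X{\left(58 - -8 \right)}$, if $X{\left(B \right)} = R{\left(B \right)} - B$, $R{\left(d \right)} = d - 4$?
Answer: $-16587$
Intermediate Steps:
$c = 52$ ($c = -64 + 116 = 52$)
$R{\left(d \right)} = -4 + d$ ($R{\left(d \right)} = d - 4 = -4 + d$)
$X{\left(B \right)} = -4$ ($X{\left(B \right)} = \left(-4 + B\right) - B = -4$)
$\left(-16635 + c\right) + X{\left(58 - -8 \right)} = \left(-16635 + 52\right) - 4 = -16583 - 4 = -16587$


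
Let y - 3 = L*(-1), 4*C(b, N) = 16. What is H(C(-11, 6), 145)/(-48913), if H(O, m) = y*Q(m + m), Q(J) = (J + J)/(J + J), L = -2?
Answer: -5/48913 ≈ -0.00010222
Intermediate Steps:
C(b, N) = 4 (C(b, N) = (¼)*16 = 4)
Q(J) = 1 (Q(J) = (2*J)/((2*J)) = (2*J)*(1/(2*J)) = 1)
y = 5 (y = 3 - 2*(-1) = 3 + 2 = 5)
H(O, m) = 5 (H(O, m) = 5*1 = 5)
H(C(-11, 6), 145)/(-48913) = 5/(-48913) = 5*(-1/48913) = -5/48913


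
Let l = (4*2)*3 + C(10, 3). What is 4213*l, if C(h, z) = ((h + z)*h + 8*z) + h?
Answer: 792044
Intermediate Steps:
C(h, z) = h + 8*z + h*(h + z) (C(h, z) = (h*(h + z) + 8*z) + h = (8*z + h*(h + z)) + h = h + 8*z + h*(h + z))
l = 188 (l = (4*2)*3 + (10 + 10² + 8*3 + 10*3) = 8*3 + (10 + 100 + 24 + 30) = 24 + 164 = 188)
4213*l = 4213*188 = 792044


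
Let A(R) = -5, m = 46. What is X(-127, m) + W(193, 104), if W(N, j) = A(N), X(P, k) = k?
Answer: 41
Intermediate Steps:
W(N, j) = -5
X(-127, m) + W(193, 104) = 46 - 5 = 41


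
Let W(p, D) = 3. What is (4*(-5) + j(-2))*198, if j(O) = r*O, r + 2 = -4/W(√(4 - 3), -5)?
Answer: -2640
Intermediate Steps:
r = -10/3 (r = -2 - 4/3 = -10/3 ≈ -3.3333)
j(O) = -10*O/3
(4*(-5) + j(-2))*198 = (4*(-5) - 10/3*(-2))*198 = (-20 + 20/3)*198 = -40/3*198 = -2640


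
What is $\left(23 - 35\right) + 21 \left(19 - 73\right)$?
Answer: $-1146$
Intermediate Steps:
$\left(23 - 35\right) + 21 \left(19 - 73\right) = \left(23 - 35\right) + 21 \left(-54\right) = -12 - 1134 = -1146$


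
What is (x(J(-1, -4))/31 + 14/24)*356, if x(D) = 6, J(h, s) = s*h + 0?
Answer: 25721/93 ≈ 276.57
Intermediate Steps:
J(h, s) = h*s (J(h, s) = h*s + 0 = h*s)
(x(J(-1, -4))/31 + 14/24)*356 = (6/31 + 14/24)*356 = (6*(1/31) + 14*(1/24))*356 = (6/31 + 7/12)*356 = (289/372)*356 = 25721/93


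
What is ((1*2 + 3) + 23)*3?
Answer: 84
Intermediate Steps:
((1*2 + 3) + 23)*3 = ((2 + 3) + 23)*3 = (5 + 23)*3 = 28*3 = 84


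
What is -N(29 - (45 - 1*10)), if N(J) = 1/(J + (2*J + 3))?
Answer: 1/15 ≈ 0.066667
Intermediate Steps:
N(J) = 1/(3 + 3*J) (N(J) = 1/(J + (3 + 2*J)) = 1/(3 + 3*J))
-N(29 - (45 - 1*10)) = -1/(3*(1 + (29 - (45 - 1*10)))) = -1/(3*(1 + (29 - (45 - 10)))) = -1/(3*(1 + (29 - 1*35))) = -1/(3*(1 + (29 - 35))) = -1/(3*(1 - 6)) = -1/(3*(-5)) = -(-1)/(3*5) = -1*(-1/15) = 1/15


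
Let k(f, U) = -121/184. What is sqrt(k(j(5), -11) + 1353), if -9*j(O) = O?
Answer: sqrt(11446226)/92 ≈ 36.774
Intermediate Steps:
j(O) = -O/9
k(f, U) = -121/184 (k(f, U) = -121*1/184 = -121/184)
sqrt(k(j(5), -11) + 1353) = sqrt(-121/184 + 1353) = sqrt(248831/184) = sqrt(11446226)/92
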